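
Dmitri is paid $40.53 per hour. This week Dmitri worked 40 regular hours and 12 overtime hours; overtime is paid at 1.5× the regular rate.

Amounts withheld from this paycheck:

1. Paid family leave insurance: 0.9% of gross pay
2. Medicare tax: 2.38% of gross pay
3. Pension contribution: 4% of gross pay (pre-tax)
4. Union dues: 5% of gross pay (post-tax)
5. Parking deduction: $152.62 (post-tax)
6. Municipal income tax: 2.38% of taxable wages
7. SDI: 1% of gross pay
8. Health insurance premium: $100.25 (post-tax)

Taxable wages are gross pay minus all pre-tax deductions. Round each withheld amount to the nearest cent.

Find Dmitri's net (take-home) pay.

Regular pay: 40 × $40.53 = $1,621.20
Overtime pay: 12 × $40.53 × 1.5 = $729.54
Gross pay = $1,621.20 + $729.54 = $2,350.74
Pension contribution: $2,350.74 × 0.04 = $94.03
Taxable wages = $2,350.74 − $94.03 = $2,256.71
Municipal income tax: $2,256.71 × 0.0238 = $53.71
Paid family leave insurance: $2,350.74 × 0.009 = $21.16
Medicare tax: $2,350.74 × 0.0238 = $55.95
SDI: $2,350.74 × 0.01 = $23.51
Union dues: $2,350.74 × 0.05 = $117.54
Parking deduction: $152.62
Health insurance premium: $100.25
Total deductions = $94.03 + $53.71 + $21.16 + $55.95 + $23.51 + $117.54 + $152.62 + $100.25 = $618.77
Net pay = $2,350.74 − $618.77 = $1,731.97

$1,731.97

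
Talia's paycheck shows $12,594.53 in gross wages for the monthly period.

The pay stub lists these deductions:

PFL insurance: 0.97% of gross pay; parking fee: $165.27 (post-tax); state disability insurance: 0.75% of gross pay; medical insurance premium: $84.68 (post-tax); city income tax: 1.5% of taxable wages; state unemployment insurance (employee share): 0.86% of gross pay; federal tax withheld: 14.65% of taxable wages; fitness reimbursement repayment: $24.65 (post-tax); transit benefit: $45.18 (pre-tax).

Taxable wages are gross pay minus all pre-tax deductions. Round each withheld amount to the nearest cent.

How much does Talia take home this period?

$9,923.09

Transit benefit: $45.18
Taxable wages = $12,594.53 − $45.18 = $12,549.35
Federal tax withheld: $12,549.35 × 0.1465 = $1,838.48
City income tax: $12,549.35 × 0.015 = $188.24
State disability insurance: $12,594.53 × 0.0075 = $94.46
PFL insurance: $12,594.53 × 0.0097 = $122.17
State unemployment insurance (employee share): $12,594.53 × 0.0086 = $108.31
Fitness reimbursement repayment: $24.65
Medical insurance premium: $84.68
Parking fee: $165.27
Total deductions = $45.18 + $1,838.48 + $188.24 + $94.46 + $122.17 + $108.31 + $24.65 + $84.68 + $165.27 = $2,671.44
Net pay = $12,594.53 − $2,671.44 = $9,923.09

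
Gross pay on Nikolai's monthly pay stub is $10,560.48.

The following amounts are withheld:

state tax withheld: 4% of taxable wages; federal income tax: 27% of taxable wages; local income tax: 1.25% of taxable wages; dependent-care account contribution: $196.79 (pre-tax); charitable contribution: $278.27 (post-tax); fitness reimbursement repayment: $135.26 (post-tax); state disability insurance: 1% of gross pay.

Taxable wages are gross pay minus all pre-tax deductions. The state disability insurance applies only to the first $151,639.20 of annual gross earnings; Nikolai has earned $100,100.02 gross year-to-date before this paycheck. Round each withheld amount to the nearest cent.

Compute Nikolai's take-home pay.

Dependent-care account contribution: $196.79
Taxable wages = $10,560.48 − $196.79 = $10,363.69
Local income tax: $10,363.69 × 0.0125 = $129.55
Federal income tax: $10,363.69 × 0.27 = $2,798.20
State tax withheld: $10,363.69 × 0.04 = $414.55
State disability insurance: cap not yet reached, full $10,560.48 is subject → $10,560.48 × 0.01 = $105.60
Charitable contribution: $278.27
Fitness reimbursement repayment: $135.26
Total deductions = $196.79 + $129.55 + $2,798.20 + $414.55 + $105.60 + $278.27 + $135.26 = $4,058.22
Net pay = $10,560.48 − $4,058.22 = $6,502.26

$6,502.26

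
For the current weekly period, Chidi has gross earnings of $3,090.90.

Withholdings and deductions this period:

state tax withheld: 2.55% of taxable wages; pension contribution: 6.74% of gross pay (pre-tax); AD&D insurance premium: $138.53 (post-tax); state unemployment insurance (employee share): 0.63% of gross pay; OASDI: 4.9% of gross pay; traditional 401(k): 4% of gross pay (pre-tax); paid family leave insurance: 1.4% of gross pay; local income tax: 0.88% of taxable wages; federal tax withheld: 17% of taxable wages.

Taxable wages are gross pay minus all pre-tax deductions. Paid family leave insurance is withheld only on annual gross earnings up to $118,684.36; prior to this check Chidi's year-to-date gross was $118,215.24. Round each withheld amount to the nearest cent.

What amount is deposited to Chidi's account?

$1,879.26

Traditional 401(k): $3,090.90 × 0.04 = $123.64
Pension contribution: $3,090.90 × 0.0674 = $208.33
Pre-tax total = $123.64 + $208.33 = $331.97
Taxable wages = $3,090.90 − $331.97 = $2,758.93
Local income tax: $2,758.93 × 0.0088 = $24.28
State tax withheld: $2,758.93 × 0.0255 = $70.35
Federal tax withheld: $2,758.93 × 0.17 = $469.02
OASDI: $3,090.90 × 0.049 = $151.45
Paid family leave insurance: only $118,684.36 − $118,215.24 = $469.12 of this check is subject → $469.12 × 0.014 = $6.57
State unemployment insurance (employee share): $3,090.90 × 0.0063 = $19.47
AD&D insurance premium: $138.53
Total deductions = $123.64 + $208.33 + $24.28 + $70.35 + $469.02 + $151.45 + $6.57 + $19.47 + $138.53 = $1,211.64
Net pay = $3,090.90 − $1,211.64 = $1,879.26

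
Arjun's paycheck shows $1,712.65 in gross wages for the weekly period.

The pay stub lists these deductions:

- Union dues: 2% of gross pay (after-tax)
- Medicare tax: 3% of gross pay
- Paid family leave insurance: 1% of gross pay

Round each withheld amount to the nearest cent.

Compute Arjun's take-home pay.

Paid family leave insurance: $1,712.65 × 0.01 = $17.13
Medicare tax: $1,712.65 × 0.03 = $51.38
Union dues: $1,712.65 × 0.02 = $34.25
Total deductions = $17.13 + $51.38 + $34.25 = $102.76
Net pay = $1,712.65 − $102.76 = $1,609.89

$1,609.89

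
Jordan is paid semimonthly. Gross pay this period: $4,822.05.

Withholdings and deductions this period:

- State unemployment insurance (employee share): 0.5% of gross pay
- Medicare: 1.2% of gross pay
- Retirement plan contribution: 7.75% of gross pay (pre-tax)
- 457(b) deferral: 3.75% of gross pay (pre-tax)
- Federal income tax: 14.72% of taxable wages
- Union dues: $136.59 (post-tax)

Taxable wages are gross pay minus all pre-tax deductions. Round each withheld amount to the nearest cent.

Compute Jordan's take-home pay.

$3,420.77

Retirement plan contribution: $4,822.05 × 0.0775 = $373.71
457(b) deferral: $4,822.05 × 0.0375 = $180.83
Pre-tax total = $373.71 + $180.83 = $554.54
Taxable wages = $4,822.05 − $554.54 = $4,267.51
Federal income tax: $4,267.51 × 0.1472 = $628.18
Medicare: $4,822.05 × 0.012 = $57.86
State unemployment insurance (employee share): $4,822.05 × 0.005 = $24.11
Union dues: $136.59
Total deductions = $373.71 + $180.83 + $628.18 + $57.86 + $24.11 + $136.59 = $1,401.28
Net pay = $4,822.05 − $1,401.28 = $3,420.77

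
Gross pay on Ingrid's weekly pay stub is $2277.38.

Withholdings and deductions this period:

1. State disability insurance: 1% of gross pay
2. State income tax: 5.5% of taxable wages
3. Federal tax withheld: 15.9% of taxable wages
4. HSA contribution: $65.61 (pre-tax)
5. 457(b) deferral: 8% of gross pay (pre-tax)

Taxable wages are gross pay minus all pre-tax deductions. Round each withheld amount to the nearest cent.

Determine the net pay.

$1572.48

HSA contribution: $65.61
457(b) deferral: $2277.38 × 0.08 = $182.19
Pre-tax total = $65.61 + $182.19 = $247.80
Taxable wages = $2277.38 − $247.80 = $2029.58
State income tax: $2029.58 × 0.055 = $111.63
Federal tax withheld: $2029.58 × 0.159 = $322.70
State disability insurance: $2277.38 × 0.01 = $22.77
Total deductions = $65.61 + $182.19 + $111.63 + $322.70 + $22.77 = $704.90
Net pay = $2277.38 − $704.90 = $1572.48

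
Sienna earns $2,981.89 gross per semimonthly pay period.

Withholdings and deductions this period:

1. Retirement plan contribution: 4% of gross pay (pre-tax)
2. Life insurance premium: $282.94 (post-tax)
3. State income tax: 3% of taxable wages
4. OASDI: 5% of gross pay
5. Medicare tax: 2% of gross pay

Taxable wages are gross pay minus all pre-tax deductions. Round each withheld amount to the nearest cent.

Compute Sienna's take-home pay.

Retirement plan contribution: $2,981.89 × 0.04 = $119.28
Taxable wages = $2,981.89 − $119.28 = $2,862.61
State income tax: $2,862.61 × 0.03 = $85.88
OASDI: $2,981.89 × 0.05 = $149.09
Medicare tax: $2,981.89 × 0.02 = $59.64
Life insurance premium: $282.94
Total deductions = $119.28 + $85.88 + $149.09 + $59.64 + $282.94 = $696.83
Net pay = $2,981.89 − $696.83 = $2,285.06

$2,285.06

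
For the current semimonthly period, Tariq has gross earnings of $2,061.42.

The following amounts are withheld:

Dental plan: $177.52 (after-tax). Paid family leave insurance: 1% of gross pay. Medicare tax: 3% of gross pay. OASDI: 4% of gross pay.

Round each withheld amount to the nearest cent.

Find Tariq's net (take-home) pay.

OASDI: $2,061.42 × 0.04 = $82.46
Medicare tax: $2,061.42 × 0.03 = $61.84
Paid family leave insurance: $2,061.42 × 0.01 = $20.61
Dental plan: $177.52
Total deductions = $82.46 + $61.84 + $20.61 + $177.52 = $342.43
Net pay = $2,061.42 − $342.43 = $1,718.99

$1,718.99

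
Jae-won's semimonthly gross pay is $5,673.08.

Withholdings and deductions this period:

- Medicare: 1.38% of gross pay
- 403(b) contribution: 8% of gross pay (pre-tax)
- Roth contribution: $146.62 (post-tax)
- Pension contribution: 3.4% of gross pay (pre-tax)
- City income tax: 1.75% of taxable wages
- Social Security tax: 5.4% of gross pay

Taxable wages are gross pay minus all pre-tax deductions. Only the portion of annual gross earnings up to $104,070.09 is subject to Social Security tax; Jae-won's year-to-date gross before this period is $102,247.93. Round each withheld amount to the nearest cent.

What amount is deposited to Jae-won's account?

Pension contribution: $5,673.08 × 0.034 = $192.88
403(b) contribution: $5,673.08 × 0.08 = $453.85
Pre-tax total = $192.88 + $453.85 = $646.73
Taxable wages = $5,673.08 − $646.73 = $5,026.35
City income tax: $5,026.35 × 0.0175 = $87.96
Medicare: $5,673.08 × 0.0138 = $78.29
Social Security tax: only $104,070.09 − $102,247.93 = $1,822.16 of this check is subject → $1,822.16 × 0.054 = $98.40
Roth contribution: $146.62
Total deductions = $192.88 + $453.85 + $87.96 + $78.29 + $98.40 + $146.62 = $1,058.00
Net pay = $5,673.08 − $1,058.00 = $4,615.08

$4,615.08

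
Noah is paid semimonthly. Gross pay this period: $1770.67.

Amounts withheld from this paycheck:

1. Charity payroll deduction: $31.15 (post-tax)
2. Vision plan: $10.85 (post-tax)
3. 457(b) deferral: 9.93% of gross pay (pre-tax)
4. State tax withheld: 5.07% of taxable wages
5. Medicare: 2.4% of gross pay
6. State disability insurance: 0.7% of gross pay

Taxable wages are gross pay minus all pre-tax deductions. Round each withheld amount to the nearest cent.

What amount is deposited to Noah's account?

$1417.09

457(b) deferral: $1770.67 × 0.0993 = $175.83
Taxable wages = $1770.67 − $175.83 = $1594.84
State tax withheld: $1594.84 × 0.0507 = $80.86
Medicare: $1770.67 × 0.024 = $42.50
State disability insurance: $1770.67 × 0.007 = $12.39
Charity payroll deduction: $31.15
Vision plan: $10.85
Total deductions = $175.83 + $80.86 + $42.50 + $12.39 + $31.15 + $10.85 = $353.58
Net pay = $1770.67 − $353.58 = $1417.09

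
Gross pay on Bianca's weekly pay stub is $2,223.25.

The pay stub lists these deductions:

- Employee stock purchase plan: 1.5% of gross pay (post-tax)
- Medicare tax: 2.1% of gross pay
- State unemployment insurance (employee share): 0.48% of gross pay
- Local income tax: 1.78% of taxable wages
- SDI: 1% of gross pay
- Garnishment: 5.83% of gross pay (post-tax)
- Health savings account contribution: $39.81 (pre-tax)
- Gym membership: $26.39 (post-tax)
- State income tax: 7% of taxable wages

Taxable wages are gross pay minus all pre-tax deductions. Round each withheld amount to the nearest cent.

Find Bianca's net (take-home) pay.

Health savings account contribution: $39.81
Taxable wages = $2,223.25 − $39.81 = $2,183.44
Local income tax: $2,183.44 × 0.0178 = $38.87
State income tax: $2,183.44 × 0.07 = $152.84
SDI: $2,223.25 × 0.01 = $22.23
Medicare tax: $2,223.25 × 0.021 = $46.69
State unemployment insurance (employee share): $2,223.25 × 0.0048 = $10.67
Gym membership: $26.39
Garnishment: $2,223.25 × 0.0583 = $129.62
Employee stock purchase plan: $2,223.25 × 0.015 = $33.35
Total deductions = $39.81 + $38.87 + $152.84 + $22.23 + $46.69 + $10.67 + $26.39 + $129.62 + $33.35 = $500.47
Net pay = $2,223.25 − $500.47 = $1,722.78

$1,722.78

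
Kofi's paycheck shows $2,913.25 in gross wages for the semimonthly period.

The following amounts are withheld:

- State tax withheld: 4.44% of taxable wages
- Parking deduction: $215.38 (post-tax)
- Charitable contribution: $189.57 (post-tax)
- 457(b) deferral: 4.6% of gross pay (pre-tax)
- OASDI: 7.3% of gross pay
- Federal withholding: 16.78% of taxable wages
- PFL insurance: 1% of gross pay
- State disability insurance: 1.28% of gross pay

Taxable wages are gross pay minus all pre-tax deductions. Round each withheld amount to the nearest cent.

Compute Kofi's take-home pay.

$1,505.44

457(b) deferral: $2,913.25 × 0.046 = $134.01
Taxable wages = $2,913.25 − $134.01 = $2,779.24
Federal withholding: $2,779.24 × 0.1678 = $466.36
State tax withheld: $2,779.24 × 0.0444 = $123.40
PFL insurance: $2,913.25 × 0.01 = $29.13
OASDI: $2,913.25 × 0.073 = $212.67
State disability insurance: $2,913.25 × 0.0128 = $37.29
Parking deduction: $215.38
Charitable contribution: $189.57
Total deductions = $134.01 + $466.36 + $123.40 + $29.13 + $212.67 + $37.29 + $215.38 + $189.57 = $1,407.81
Net pay = $2,913.25 − $1,407.81 = $1,505.44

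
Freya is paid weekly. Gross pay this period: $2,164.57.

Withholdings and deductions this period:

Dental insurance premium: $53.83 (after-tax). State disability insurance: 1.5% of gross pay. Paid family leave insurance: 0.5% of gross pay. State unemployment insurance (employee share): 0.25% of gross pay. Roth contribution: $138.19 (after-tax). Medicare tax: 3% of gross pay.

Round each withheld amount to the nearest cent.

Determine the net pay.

$1,858.91

Paid family leave insurance: $2,164.57 × 0.005 = $10.82
State disability insurance: $2,164.57 × 0.015 = $32.47
Medicare tax: $2,164.57 × 0.03 = $64.94
State unemployment insurance (employee share): $2,164.57 × 0.0025 = $5.41
Roth contribution: $138.19
Dental insurance premium: $53.83
Total deductions = $10.82 + $32.47 + $64.94 + $5.41 + $138.19 + $53.83 = $305.66
Net pay = $2,164.57 − $305.66 = $1,858.91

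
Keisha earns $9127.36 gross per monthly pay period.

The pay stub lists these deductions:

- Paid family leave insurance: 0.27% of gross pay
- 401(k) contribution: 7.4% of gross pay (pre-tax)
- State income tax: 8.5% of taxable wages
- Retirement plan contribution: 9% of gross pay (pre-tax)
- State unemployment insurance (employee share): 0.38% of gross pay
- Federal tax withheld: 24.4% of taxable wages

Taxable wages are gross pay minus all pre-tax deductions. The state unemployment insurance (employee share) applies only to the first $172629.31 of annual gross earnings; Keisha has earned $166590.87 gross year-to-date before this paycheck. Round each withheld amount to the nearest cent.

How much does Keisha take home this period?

Retirement plan contribution: $9127.36 × 0.09 = $821.46
401(k) contribution: $9127.36 × 0.074 = $675.42
Pre-tax total = $821.46 + $675.42 = $1496.88
Taxable wages = $9127.36 − $1496.88 = $7630.48
State income tax: $7630.48 × 0.085 = $648.59
Federal tax withheld: $7630.48 × 0.244 = $1861.84
State unemployment insurance (employee share): only $172629.31 − $166590.87 = $6038.44 of this check is subject → $6038.44 × 0.0038 = $22.95
Paid family leave insurance: $9127.36 × 0.0027 = $24.64
Total deductions = $821.46 + $675.42 + $648.59 + $1861.84 + $22.95 + $24.64 = $4054.90
Net pay = $9127.36 − $4054.90 = $5072.46

$5072.46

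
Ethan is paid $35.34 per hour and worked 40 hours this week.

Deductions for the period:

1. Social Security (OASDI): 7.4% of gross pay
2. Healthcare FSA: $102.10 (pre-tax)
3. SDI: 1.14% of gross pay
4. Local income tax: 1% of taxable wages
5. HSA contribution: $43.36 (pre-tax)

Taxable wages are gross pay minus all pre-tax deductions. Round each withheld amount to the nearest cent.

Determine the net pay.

$1134.73

Gross pay: 40 × $35.34 = $1413.60
Healthcare FSA: $102.10
HSA contribution: $43.36
Pre-tax total = $102.10 + $43.36 = $145.46
Taxable wages = $1413.60 − $145.46 = $1268.14
Local income tax: $1268.14 × 0.01 = $12.68
SDI: $1413.60 × 0.0114 = $16.12
Social Security (OASDI): $1413.60 × 0.074 = $104.61
Total deductions = $102.10 + $43.36 + $12.68 + $16.12 + $104.61 = $278.87
Net pay = $1413.60 − $278.87 = $1134.73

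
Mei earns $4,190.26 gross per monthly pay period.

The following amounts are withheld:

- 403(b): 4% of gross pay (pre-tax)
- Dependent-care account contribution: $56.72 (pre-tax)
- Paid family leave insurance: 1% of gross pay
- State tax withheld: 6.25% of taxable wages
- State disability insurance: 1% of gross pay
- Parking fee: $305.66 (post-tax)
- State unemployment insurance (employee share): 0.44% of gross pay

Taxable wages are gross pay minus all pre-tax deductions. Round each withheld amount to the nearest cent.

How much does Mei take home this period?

$3,310.16

Dependent-care account contribution: $56.72
403(b): $4,190.26 × 0.04 = $167.61
Pre-tax total = $56.72 + $167.61 = $224.33
Taxable wages = $4,190.26 − $224.33 = $3,965.93
State tax withheld: $3,965.93 × 0.0625 = $247.87
Paid family leave insurance: $4,190.26 × 0.01 = $41.90
State disability insurance: $4,190.26 × 0.01 = $41.90
State unemployment insurance (employee share): $4,190.26 × 0.0044 = $18.44
Parking fee: $305.66
Total deductions = $56.72 + $167.61 + $247.87 + $41.90 + $41.90 + $18.44 + $305.66 = $880.10
Net pay = $4,190.26 − $880.10 = $3,310.16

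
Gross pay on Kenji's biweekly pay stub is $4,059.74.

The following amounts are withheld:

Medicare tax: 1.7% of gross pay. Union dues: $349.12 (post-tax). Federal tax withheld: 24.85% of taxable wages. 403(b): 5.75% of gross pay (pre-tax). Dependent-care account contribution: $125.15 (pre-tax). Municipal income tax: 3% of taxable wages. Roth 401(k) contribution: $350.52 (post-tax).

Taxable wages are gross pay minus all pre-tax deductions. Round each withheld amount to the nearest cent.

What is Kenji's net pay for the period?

Dependent-care account contribution: $125.15
403(b): $4,059.74 × 0.0575 = $233.44
Pre-tax total = $125.15 + $233.44 = $358.59
Taxable wages = $4,059.74 − $358.59 = $3,701.15
Federal tax withheld: $3,701.15 × 0.2485 = $919.74
Municipal income tax: $3,701.15 × 0.03 = $111.03
Medicare tax: $4,059.74 × 0.017 = $69.02
Roth 401(k) contribution: $350.52
Union dues: $349.12
Total deductions = $125.15 + $233.44 + $919.74 + $111.03 + $69.02 + $350.52 + $349.12 = $2,158.02
Net pay = $4,059.74 − $2,158.02 = $1,901.72

$1,901.72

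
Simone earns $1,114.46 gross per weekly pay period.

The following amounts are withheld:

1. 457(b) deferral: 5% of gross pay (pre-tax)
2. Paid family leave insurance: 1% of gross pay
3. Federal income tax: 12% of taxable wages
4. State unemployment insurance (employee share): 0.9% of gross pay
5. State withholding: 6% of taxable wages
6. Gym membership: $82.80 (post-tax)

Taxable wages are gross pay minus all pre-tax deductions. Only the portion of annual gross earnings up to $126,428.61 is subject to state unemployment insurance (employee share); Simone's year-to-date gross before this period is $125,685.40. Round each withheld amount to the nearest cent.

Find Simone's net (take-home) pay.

$767.54

457(b) deferral: $1,114.46 × 0.05 = $55.72
Taxable wages = $1,114.46 − $55.72 = $1,058.74
State withholding: $1,058.74 × 0.06 = $63.52
Federal income tax: $1,058.74 × 0.12 = $127.05
State unemployment insurance (employee share): only $126,428.61 − $125,685.40 = $743.21 of this check is subject → $743.21 × 0.009 = $6.69
Paid family leave insurance: $1,114.46 × 0.01 = $11.14
Gym membership: $82.80
Total deductions = $55.72 + $63.52 + $127.05 + $6.69 + $11.14 + $82.80 = $346.92
Net pay = $1,114.46 − $346.92 = $767.54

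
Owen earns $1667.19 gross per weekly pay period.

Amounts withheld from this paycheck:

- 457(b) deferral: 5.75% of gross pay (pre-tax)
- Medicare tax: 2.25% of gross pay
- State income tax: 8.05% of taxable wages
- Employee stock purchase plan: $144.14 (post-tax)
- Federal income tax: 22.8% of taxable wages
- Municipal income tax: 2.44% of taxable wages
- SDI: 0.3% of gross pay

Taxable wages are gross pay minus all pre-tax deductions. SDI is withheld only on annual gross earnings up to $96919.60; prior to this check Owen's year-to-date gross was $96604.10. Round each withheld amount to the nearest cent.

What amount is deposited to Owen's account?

$865.64

457(b) deferral: $1667.19 × 0.0575 = $95.86
Taxable wages = $1667.19 − $95.86 = $1571.33
Municipal income tax: $1571.33 × 0.0244 = $38.34
State income tax: $1571.33 × 0.0805 = $126.49
Federal income tax: $1571.33 × 0.228 = $358.26
Medicare tax: $1667.19 × 0.0225 = $37.51
SDI: only $96919.60 − $96604.10 = $315.50 of this check is subject → $315.50 × 0.003 = $0.95
Employee stock purchase plan: $144.14
Total deductions = $95.86 + $38.34 + $126.49 + $358.26 + $37.51 + $0.95 + $144.14 = $801.55
Net pay = $1667.19 − $801.55 = $865.64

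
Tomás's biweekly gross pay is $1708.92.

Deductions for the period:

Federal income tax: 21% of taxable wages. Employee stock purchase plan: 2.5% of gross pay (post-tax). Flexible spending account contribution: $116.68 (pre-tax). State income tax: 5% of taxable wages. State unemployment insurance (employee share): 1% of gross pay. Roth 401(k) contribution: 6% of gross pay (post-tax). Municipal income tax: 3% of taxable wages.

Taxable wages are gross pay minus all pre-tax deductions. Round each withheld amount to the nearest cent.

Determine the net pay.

$968.14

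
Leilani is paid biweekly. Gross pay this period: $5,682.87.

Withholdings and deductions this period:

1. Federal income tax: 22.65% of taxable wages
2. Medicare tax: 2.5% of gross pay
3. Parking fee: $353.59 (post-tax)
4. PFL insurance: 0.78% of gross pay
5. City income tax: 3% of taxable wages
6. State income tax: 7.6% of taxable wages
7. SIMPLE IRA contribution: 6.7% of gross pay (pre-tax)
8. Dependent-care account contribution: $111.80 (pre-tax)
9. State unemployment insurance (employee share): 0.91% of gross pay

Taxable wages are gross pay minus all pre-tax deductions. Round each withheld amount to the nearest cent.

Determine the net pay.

$2,872.84

Dependent-care account contribution: $111.80
SIMPLE IRA contribution: $5,682.87 × 0.067 = $380.75
Pre-tax total = $111.80 + $380.75 = $492.55
Taxable wages = $5,682.87 − $492.55 = $5,190.32
Federal income tax: $5,190.32 × 0.2265 = $1,175.61
City income tax: $5,190.32 × 0.03 = $155.71
State income tax: $5,190.32 × 0.076 = $394.46
Medicare tax: $5,682.87 × 0.025 = $142.07
PFL insurance: $5,682.87 × 0.0078 = $44.33
State unemployment insurance (employee share): $5,682.87 × 0.0091 = $51.71
Parking fee: $353.59
Total deductions = $111.80 + $380.75 + $1,175.61 + $155.71 + $394.46 + $142.07 + $44.33 + $51.71 + $353.59 = $2,810.03
Net pay = $5,682.87 − $2,810.03 = $2,872.84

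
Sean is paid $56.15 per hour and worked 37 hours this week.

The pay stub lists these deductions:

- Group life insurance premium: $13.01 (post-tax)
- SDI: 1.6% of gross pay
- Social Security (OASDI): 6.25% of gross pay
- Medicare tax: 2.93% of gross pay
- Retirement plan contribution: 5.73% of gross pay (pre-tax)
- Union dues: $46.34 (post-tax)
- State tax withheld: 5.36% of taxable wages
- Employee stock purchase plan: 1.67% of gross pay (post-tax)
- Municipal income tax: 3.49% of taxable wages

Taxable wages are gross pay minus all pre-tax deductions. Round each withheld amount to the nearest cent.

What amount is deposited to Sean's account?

$1,467.17

Gross pay: 37 × $56.15 = $2,077.55
Retirement plan contribution: $2,077.55 × 0.0573 = $119.04
Taxable wages = $2,077.55 − $119.04 = $1,958.51
State tax withheld: $1,958.51 × 0.0536 = $104.98
Municipal income tax: $1,958.51 × 0.0349 = $68.35
SDI: $2,077.55 × 0.016 = $33.24
Social Security (OASDI): $2,077.55 × 0.0625 = $129.85
Medicare tax: $2,077.55 × 0.0293 = $60.87
Employee stock purchase plan: $2,077.55 × 0.0167 = $34.70
Union dues: $46.34
Group life insurance premium: $13.01
Total deductions = $119.04 + $104.98 + $68.35 + $33.24 + $129.85 + $60.87 + $34.70 + $46.34 + $13.01 = $610.38
Net pay = $2,077.55 − $610.38 = $1,467.17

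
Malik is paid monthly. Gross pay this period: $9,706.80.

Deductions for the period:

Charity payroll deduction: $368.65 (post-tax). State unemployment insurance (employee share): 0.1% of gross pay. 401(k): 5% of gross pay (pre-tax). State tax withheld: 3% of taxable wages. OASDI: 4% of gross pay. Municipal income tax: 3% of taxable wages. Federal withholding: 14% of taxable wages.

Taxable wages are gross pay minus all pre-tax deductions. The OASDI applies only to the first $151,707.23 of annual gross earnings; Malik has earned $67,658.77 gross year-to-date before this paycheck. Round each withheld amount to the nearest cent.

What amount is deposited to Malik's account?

$6,610.55

401(k): $9,706.80 × 0.05 = $485.34
Taxable wages = $9,706.80 − $485.34 = $9,221.46
Federal withholding: $9,221.46 × 0.14 = $1,291.00
Municipal income tax: $9,221.46 × 0.03 = $276.64
State tax withheld: $9,221.46 × 0.03 = $276.64
State unemployment insurance (employee share): $9,706.80 × 0.001 = $9.71
OASDI: cap not yet reached, full $9,706.80 is subject → $9,706.80 × 0.04 = $388.27
Charity payroll deduction: $368.65
Total deductions = $485.34 + $1,291.00 + $276.64 + $276.64 + $9.71 + $388.27 + $368.65 = $3,096.25
Net pay = $9,706.80 − $3,096.25 = $6,610.55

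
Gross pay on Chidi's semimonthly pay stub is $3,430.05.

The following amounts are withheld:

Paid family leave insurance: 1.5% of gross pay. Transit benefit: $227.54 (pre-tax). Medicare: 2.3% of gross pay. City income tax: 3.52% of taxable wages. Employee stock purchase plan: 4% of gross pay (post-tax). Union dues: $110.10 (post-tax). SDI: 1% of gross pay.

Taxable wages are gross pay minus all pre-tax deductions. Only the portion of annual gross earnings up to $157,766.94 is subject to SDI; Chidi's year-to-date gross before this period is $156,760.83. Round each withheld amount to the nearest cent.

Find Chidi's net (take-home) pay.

$2,702.08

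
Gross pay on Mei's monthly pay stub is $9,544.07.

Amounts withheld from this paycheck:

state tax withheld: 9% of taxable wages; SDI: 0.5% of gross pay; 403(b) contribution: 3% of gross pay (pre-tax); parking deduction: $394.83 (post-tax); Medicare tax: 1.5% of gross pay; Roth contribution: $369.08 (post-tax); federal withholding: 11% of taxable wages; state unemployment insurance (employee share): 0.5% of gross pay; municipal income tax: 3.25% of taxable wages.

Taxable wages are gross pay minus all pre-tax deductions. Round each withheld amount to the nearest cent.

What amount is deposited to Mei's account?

403(b) contribution: $9,544.07 × 0.03 = $286.32
Taxable wages = $9,544.07 − $286.32 = $9,257.75
Municipal income tax: $9,257.75 × 0.0325 = $300.88
Federal withholding: $9,257.75 × 0.11 = $1,018.35
State tax withheld: $9,257.75 × 0.09 = $833.20
State unemployment insurance (employee share): $9,544.07 × 0.005 = $47.72
Medicare tax: $9,544.07 × 0.015 = $143.16
SDI: $9,544.07 × 0.005 = $47.72
Roth contribution: $369.08
Parking deduction: $394.83
Total deductions = $286.32 + $300.88 + $1,018.35 + $833.20 + $47.72 + $143.16 + $47.72 + $369.08 + $394.83 = $3,441.26
Net pay = $9,544.07 − $3,441.26 = $6,102.81

$6,102.81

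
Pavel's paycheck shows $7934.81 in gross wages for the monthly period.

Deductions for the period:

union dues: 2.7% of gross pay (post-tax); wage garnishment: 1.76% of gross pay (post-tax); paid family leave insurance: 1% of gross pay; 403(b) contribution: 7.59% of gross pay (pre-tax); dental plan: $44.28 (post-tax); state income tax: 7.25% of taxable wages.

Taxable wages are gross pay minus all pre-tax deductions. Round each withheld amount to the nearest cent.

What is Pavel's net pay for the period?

403(b) contribution: $7934.81 × 0.0759 = $602.25
Taxable wages = $7934.81 − $602.25 = $7332.56
State income tax: $7332.56 × 0.0725 = $531.61
Paid family leave insurance: $7934.81 × 0.01 = $79.35
Dental plan: $44.28
Union dues: $7934.81 × 0.027 = $214.24
Wage garnishment: $7934.81 × 0.0176 = $139.65
Total deductions = $602.25 + $531.61 + $79.35 + $44.28 + $214.24 + $139.65 = $1611.38
Net pay = $7934.81 − $1611.38 = $6323.43

$6323.43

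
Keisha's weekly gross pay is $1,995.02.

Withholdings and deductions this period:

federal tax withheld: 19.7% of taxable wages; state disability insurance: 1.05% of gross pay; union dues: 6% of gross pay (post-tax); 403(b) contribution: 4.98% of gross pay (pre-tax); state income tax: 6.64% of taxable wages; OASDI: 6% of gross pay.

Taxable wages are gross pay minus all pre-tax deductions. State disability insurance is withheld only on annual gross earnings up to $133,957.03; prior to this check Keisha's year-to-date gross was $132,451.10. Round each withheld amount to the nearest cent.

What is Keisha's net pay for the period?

$1,141.14

403(b) contribution: $1,995.02 × 0.0498 = $99.35
Taxable wages = $1,995.02 − $99.35 = $1,895.67
Federal tax withheld: $1,895.67 × 0.197 = $373.45
State income tax: $1,895.67 × 0.0664 = $125.87
State disability insurance: only $133,957.03 − $132,451.10 = $1,505.93 of this check is subject → $1,505.93 × 0.0105 = $15.81
OASDI: $1,995.02 × 0.06 = $119.70
Union dues: $1,995.02 × 0.06 = $119.70
Total deductions = $99.35 + $373.45 + $125.87 + $15.81 + $119.70 + $119.70 = $853.88
Net pay = $1,995.02 − $853.88 = $1,141.14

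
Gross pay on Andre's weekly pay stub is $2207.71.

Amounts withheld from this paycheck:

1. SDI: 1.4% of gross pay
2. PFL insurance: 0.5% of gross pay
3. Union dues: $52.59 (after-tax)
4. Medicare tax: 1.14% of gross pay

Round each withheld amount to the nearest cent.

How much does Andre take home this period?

$2088.00

SDI: $2207.71 × 0.014 = $30.91
PFL insurance: $2207.71 × 0.005 = $11.04
Medicare tax: $2207.71 × 0.0114 = $25.17
Union dues: $52.59
Total deductions = $30.91 + $11.04 + $25.17 + $52.59 = $119.71
Net pay = $2207.71 − $119.71 = $2088.00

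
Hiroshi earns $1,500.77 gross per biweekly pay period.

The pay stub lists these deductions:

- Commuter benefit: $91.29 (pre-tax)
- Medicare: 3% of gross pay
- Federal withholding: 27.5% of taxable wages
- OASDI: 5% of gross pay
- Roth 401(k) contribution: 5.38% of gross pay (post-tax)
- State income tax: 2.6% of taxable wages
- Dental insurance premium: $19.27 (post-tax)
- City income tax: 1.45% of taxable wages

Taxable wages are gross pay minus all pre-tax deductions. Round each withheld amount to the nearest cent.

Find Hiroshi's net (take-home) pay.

Commuter benefit: $91.29
Taxable wages = $1,500.77 − $91.29 = $1,409.48
City income tax: $1,409.48 × 0.0145 = $20.44
State income tax: $1,409.48 × 0.026 = $36.65
Federal withholding: $1,409.48 × 0.275 = $387.61
OASDI: $1,500.77 × 0.05 = $75.04
Medicare: $1,500.77 × 0.03 = $45.02
Roth 401(k) contribution: $1,500.77 × 0.0538 = $80.74
Dental insurance premium: $19.27
Total deductions = $91.29 + $20.44 + $36.65 + $387.61 + $75.04 + $45.02 + $80.74 + $19.27 = $756.06
Net pay = $1,500.77 − $756.06 = $744.71

$744.71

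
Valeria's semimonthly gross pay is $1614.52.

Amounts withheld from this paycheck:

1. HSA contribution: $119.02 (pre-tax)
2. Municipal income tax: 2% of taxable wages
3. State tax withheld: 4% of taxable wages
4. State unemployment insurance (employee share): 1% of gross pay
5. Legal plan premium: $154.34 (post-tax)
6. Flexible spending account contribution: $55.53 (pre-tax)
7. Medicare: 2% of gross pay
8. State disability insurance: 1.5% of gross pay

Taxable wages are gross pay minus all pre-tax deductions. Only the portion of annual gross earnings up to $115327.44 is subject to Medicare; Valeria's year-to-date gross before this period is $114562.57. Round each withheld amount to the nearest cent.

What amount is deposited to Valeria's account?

$1143.56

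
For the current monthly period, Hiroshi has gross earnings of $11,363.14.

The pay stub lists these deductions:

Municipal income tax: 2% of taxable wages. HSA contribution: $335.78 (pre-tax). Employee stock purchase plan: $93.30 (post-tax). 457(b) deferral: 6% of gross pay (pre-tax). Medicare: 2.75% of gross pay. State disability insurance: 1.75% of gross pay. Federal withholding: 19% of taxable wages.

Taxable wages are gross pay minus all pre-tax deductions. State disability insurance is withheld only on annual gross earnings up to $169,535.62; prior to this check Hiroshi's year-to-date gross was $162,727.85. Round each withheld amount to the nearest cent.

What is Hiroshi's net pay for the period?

$7,648.07

457(b) deferral: $11,363.14 × 0.06 = $681.79
HSA contribution: $335.78
Pre-tax total = $681.79 + $335.78 = $1,017.57
Taxable wages = $11,363.14 − $1,017.57 = $10,345.57
Federal withholding: $10,345.57 × 0.19 = $1,965.66
Municipal income tax: $10,345.57 × 0.02 = $206.91
State disability insurance: only $169,535.62 − $162,727.85 = $6,807.77 of this check is subject → $6,807.77 × 0.0175 = $119.14
Medicare: $11,363.14 × 0.0275 = $312.49
Employee stock purchase plan: $93.30
Total deductions = $681.79 + $335.78 + $1,965.66 + $206.91 + $119.14 + $312.49 + $93.30 = $3,715.07
Net pay = $11,363.14 − $3,715.07 = $7,648.07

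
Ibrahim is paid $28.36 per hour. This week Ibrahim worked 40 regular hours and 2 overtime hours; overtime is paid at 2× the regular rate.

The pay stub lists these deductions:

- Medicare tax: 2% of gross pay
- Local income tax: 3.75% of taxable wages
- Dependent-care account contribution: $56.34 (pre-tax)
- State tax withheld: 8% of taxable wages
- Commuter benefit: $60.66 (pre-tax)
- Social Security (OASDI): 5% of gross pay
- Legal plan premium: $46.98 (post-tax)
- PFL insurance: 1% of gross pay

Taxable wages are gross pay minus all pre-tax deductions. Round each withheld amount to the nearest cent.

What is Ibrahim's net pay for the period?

$851.15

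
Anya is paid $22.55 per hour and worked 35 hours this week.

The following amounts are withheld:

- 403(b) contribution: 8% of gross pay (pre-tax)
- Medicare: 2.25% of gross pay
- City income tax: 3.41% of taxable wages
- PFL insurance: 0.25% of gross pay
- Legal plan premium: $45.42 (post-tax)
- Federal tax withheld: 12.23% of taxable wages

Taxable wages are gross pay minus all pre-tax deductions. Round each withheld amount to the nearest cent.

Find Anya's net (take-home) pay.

Gross pay: 35 × $22.55 = $789.25
403(b) contribution: $789.25 × 0.08 = $63.14
Taxable wages = $789.25 − $63.14 = $726.11
Federal tax withheld: $726.11 × 0.1223 = $88.80
City income tax: $726.11 × 0.0341 = $24.76
PFL insurance: $789.25 × 0.0025 = $1.97
Medicare: $789.25 × 0.0225 = $17.76
Legal plan premium: $45.42
Total deductions = $63.14 + $88.80 + $24.76 + $1.97 + $17.76 + $45.42 = $241.85
Net pay = $789.25 − $241.85 = $547.40

$547.40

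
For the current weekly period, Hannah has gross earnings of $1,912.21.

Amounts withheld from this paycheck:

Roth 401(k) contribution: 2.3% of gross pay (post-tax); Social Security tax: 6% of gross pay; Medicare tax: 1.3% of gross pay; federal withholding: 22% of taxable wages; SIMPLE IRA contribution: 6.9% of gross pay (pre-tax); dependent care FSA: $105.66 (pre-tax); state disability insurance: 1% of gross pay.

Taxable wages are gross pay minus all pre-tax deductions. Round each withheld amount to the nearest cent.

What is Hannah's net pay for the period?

SIMPLE IRA contribution: $1,912.21 × 0.069 = $131.94
Dependent care FSA: $105.66
Pre-tax total = $131.94 + $105.66 = $237.60
Taxable wages = $1,912.21 − $237.60 = $1,674.61
Federal withholding: $1,674.61 × 0.22 = $368.41
Social Security tax: $1,912.21 × 0.06 = $114.73
Medicare tax: $1,912.21 × 0.013 = $24.86
State disability insurance: $1,912.21 × 0.01 = $19.12
Roth 401(k) contribution: $1,912.21 × 0.023 = $43.98
Total deductions = $131.94 + $105.66 + $368.41 + $114.73 + $24.86 + $19.12 + $43.98 = $808.70
Net pay = $1,912.21 − $808.70 = $1,103.51

$1,103.51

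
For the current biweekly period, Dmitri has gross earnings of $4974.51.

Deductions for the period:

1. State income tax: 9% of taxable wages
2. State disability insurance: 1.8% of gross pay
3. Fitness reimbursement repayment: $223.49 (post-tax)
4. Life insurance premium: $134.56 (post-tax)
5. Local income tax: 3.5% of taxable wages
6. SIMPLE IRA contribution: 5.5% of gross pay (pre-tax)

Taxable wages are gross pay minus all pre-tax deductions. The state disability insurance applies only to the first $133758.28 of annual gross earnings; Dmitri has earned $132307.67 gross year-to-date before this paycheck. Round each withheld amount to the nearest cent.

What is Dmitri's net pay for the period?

SIMPLE IRA contribution: $4974.51 × 0.055 = $273.60
Taxable wages = $4974.51 − $273.60 = $4700.91
State income tax: $4700.91 × 0.09 = $423.08
Local income tax: $4700.91 × 0.035 = $164.53
State disability insurance: only $133758.28 − $132307.67 = $1450.61 of this check is subject → $1450.61 × 0.018 = $26.11
Life insurance premium: $134.56
Fitness reimbursement repayment: $223.49
Total deductions = $273.60 + $423.08 + $164.53 + $26.11 + $134.56 + $223.49 = $1245.37
Net pay = $4974.51 − $1245.37 = $3729.14

$3729.14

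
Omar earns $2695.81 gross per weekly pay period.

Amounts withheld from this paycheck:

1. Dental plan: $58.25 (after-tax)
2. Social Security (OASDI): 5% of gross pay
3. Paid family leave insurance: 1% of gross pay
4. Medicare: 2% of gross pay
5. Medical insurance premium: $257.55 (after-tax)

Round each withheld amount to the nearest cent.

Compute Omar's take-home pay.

$2164.34

Medicare: $2695.81 × 0.02 = $53.92
Social Security (OASDI): $2695.81 × 0.05 = $134.79
Paid family leave insurance: $2695.81 × 0.01 = $26.96
Dental plan: $58.25
Medical insurance premium: $257.55
Total deductions = $53.92 + $134.79 + $26.96 + $58.25 + $257.55 = $531.47
Net pay = $2695.81 − $531.47 = $2164.34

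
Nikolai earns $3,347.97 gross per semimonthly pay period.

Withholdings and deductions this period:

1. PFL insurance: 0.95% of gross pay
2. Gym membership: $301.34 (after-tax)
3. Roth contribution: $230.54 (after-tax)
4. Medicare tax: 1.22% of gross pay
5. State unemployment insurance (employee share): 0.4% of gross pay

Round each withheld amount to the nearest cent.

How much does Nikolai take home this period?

State unemployment insurance (employee share): $3,347.97 × 0.004 = $13.39
Medicare tax: $3,347.97 × 0.0122 = $40.85
PFL insurance: $3,347.97 × 0.0095 = $31.81
Roth contribution: $230.54
Gym membership: $301.34
Total deductions = $13.39 + $40.85 + $31.81 + $230.54 + $301.34 = $617.93
Net pay = $3,347.97 − $617.93 = $2,730.04

$2,730.04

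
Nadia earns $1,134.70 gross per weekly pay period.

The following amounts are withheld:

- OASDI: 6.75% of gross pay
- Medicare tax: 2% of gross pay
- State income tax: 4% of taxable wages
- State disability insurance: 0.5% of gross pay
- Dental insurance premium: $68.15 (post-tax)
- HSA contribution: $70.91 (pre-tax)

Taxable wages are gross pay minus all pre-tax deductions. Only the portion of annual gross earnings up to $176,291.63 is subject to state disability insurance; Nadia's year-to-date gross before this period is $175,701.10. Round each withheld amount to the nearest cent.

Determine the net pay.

HSA contribution: $70.91
Taxable wages = $1,134.70 − $70.91 = $1,063.79
State income tax: $1,063.79 × 0.04 = $42.55
State disability insurance: only $176,291.63 − $175,701.10 = $590.53 of this check is subject → $590.53 × 0.005 = $2.95
Medicare tax: $1,134.70 × 0.02 = $22.69
OASDI: $1,134.70 × 0.0675 = $76.59
Dental insurance premium: $68.15
Total deductions = $70.91 + $42.55 + $2.95 + $22.69 + $76.59 + $68.15 = $283.84
Net pay = $1,134.70 − $283.84 = $850.86

$850.86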